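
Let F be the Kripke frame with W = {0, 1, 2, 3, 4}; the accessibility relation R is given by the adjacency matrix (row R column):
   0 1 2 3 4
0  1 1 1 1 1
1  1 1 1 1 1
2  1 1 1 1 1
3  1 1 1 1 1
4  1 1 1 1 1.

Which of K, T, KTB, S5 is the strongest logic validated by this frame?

Reflexive (axiom T): yes — every world is R-related to itself.
Symmetric (axiom B): yes — every pair in R has its reverse in R.
Euclidean (axiom 5): yes — any two successors of a common world are R-related.
So F validates K, T, KTB, S5. The strongest is S5.

S5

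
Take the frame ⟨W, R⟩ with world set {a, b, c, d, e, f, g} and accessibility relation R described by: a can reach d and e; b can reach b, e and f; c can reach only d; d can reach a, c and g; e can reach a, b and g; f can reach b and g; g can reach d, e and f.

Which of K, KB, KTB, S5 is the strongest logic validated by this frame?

Symmetric (axiom B): yes — every pair in R has its reverse in R.
Reflexive (axiom T): no — a is not related to itself.
Euclidean (axiom 5): no — a R d and a R e, but not d R e.
So F validates K, KB; KTB would additionally require R to be reflexive. The strongest is KB.

KB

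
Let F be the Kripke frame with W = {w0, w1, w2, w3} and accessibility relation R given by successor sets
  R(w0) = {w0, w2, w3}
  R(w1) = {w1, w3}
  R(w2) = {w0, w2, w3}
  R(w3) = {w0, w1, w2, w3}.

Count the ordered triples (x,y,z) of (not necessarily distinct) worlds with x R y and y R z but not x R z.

4

Enumerating: (w0,w3,w1), (w1,w3,w0), (w1,w3,w2), (w2,w3,w1).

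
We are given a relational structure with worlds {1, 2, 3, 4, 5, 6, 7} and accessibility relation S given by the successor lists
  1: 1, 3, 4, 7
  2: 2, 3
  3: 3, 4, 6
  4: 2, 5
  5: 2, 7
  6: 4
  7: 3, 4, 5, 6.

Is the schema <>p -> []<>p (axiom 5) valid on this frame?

By correspondence theory, 5 is valid on a frame iff S is Euclidean.
Euclidean: no — 1 S 3 and 1 S 7, but not 3 S 7.

No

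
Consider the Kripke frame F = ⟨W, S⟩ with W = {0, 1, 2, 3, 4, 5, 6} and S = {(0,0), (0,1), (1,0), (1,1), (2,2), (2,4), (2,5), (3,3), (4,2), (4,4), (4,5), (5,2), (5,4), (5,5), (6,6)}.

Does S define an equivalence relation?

Reflexive: yes — every world is S-related to itself.
Symmetric: yes — every pair in S has its reverse in S.
Transitive: yes — every two-step S-path is closed by a direct edge.
So S is an equivalence relation.

Yes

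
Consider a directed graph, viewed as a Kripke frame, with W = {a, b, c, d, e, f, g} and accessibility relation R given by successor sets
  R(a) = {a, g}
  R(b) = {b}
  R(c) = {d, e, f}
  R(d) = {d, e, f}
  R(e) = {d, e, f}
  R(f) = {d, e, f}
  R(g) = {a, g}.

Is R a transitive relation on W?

Yes

Transitive: yes — every two-step R-path is closed by a direct edge.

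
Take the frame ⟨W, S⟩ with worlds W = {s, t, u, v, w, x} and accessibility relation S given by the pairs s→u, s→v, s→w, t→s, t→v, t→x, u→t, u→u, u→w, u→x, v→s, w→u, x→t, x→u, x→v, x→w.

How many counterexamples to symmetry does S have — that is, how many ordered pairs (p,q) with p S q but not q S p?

7

Enumerating: (s,u), (s,w), (t,s), (t,v), (u,t), (x,v), (x,w).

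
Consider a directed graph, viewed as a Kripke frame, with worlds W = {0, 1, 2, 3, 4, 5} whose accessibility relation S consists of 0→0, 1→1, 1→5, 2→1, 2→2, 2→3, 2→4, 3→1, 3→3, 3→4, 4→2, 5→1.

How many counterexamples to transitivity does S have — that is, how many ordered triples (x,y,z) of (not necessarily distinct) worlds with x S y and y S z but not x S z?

7

Enumerating: (2,1,5), (3,1,5), (3,4,2), (4,2,1), (4,2,3), (4,2,4), (5,1,5).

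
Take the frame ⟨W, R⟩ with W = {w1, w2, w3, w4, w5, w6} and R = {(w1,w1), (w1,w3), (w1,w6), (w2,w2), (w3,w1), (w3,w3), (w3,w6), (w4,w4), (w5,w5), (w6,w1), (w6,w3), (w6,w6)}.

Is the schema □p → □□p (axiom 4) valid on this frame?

Yes

The schema 4 characterises exactly the transitive frames.
Transitive: yes — every two-step R-path is closed by a direct edge.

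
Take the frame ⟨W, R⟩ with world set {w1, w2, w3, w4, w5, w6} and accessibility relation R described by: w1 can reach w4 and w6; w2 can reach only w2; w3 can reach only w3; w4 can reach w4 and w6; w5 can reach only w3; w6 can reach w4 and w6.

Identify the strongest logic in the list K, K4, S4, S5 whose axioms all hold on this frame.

Transitive (axiom 4): yes — every two-step R-path is closed by a direct edge.
Reflexive (axiom T): no — w1 is not related to itself.
Euclidean (axiom 5): yes — any two successors of a common world are R-related.
So F validates K, K4; S4 would additionally require R to be reflexive. The strongest is K4.

K4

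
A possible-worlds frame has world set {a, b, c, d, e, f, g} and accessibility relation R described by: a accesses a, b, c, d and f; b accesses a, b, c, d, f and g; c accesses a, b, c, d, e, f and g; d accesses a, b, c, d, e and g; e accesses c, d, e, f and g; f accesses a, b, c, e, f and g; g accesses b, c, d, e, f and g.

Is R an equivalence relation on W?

No

Reflexive: yes — every world is R-related to itself.
Symmetric: yes — every pair in R has its reverse in R.
Transitive: no — a R b and b R g, but not a R g.
So R is not an equivalence relation.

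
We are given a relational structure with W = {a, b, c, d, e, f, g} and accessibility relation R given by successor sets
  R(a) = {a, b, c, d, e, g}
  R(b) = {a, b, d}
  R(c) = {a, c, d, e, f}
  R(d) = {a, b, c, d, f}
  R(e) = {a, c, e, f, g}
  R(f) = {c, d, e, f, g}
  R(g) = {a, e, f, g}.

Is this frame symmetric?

Symmetric: yes — every pair in R has its reverse in R.

Yes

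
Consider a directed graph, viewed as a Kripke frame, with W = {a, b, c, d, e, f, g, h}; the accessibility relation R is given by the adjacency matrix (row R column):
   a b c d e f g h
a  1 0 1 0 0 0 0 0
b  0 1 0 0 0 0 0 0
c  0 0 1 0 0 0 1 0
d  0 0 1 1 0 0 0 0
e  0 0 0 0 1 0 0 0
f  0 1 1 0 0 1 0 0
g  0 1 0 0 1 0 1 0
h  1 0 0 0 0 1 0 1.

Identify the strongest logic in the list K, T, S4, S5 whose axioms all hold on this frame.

T

Reflexive (axiom T): yes — every world is R-related to itself.
Transitive (axiom 4): no — a R c and c R g, but not a R g.
Euclidean (axiom 5): no — f R b and f R c, but not b R c.
So F validates K, T; S4 would additionally require R to be transitive. The strongest is T.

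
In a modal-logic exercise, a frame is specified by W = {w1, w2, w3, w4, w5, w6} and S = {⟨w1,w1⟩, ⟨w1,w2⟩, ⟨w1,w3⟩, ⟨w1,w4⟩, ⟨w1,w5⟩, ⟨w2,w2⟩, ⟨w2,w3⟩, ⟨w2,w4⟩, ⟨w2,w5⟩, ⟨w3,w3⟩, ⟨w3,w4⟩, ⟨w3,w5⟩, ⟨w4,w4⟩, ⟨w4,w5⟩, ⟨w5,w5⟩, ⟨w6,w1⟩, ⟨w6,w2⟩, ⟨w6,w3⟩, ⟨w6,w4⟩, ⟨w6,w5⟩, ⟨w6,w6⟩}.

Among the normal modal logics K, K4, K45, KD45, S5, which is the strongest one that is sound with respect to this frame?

Transitive (axiom 4): yes — every two-step S-path is closed by a direct edge.
Euclidean (axiom 5): no — w1 S w3 and w1 S w2, but not w3 S w2.
Serial (axiom D): yes — every world has a successor (e.g. w1 S w1).
Reflexive (axiom T): yes — every world is S-related to itself.
So F validates K, K4; K45 would additionally require S to be Euclidean. The strongest is K4.

K4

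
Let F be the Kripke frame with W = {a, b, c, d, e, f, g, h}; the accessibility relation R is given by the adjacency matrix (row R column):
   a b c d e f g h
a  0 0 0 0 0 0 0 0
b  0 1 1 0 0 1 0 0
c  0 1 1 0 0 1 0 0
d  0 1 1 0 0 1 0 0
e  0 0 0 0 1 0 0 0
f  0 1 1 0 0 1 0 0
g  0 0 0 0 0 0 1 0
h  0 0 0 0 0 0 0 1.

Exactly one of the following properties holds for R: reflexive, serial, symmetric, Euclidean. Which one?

Euclidean

Reflexive: no — a is not related to itself.
Serial: no — a has no R-successor.
Symmetric: no — d R b but not b R d.
Euclidean: yes — any two successors of a common world are R-related.
Only Euclidean holds.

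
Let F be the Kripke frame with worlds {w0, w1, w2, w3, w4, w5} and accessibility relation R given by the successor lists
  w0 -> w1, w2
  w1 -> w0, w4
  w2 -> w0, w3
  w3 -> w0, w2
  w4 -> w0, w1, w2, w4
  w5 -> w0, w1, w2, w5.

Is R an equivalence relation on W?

Reflexive: no — w0 is not related to itself.
Symmetric: no — w3 R w0 but not w0 R w3.
Transitive: no — w0 R w1 and w1 R w4, but not w0 R w4.
So R is not an equivalence relation.

No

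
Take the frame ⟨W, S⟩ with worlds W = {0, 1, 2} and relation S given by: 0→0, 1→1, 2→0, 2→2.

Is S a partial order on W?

Yes

Reflexive: yes — every world is S-related to itself.
Transitive: yes — every two-step S-path is closed by a direct edge.
Antisymmetric: yes — no distinct pair is related both ways.
So S is a partial order.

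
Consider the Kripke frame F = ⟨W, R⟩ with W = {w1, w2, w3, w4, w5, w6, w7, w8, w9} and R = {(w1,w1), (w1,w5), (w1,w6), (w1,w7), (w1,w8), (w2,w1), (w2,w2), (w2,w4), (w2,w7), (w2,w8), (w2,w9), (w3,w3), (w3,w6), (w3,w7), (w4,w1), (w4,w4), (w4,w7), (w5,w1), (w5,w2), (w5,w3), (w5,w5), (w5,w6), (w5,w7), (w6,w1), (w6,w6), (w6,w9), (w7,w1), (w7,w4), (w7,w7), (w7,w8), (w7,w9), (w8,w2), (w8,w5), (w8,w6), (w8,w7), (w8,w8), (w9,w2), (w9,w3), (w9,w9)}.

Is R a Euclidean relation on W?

Euclidean: no — w1 R w5 and w1 R w8, but not w5 R w8.

No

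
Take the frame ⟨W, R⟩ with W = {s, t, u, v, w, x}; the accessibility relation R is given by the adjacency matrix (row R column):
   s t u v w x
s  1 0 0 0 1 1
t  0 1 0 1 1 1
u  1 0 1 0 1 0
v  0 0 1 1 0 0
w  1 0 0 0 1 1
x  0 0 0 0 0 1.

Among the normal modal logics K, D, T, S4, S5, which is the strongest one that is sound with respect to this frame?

Serial (axiom D): yes — every world has a successor (e.g. s R s).
Reflexive (axiom T): yes — every world is R-related to itself.
Transitive (axiom 4): no — t R v and v R u, but not t R u.
Euclidean (axiom 5): no — s R x and s R w, but not x R w.
So F validates K, D, T; S4 would additionally require R to be transitive. The strongest is T.

T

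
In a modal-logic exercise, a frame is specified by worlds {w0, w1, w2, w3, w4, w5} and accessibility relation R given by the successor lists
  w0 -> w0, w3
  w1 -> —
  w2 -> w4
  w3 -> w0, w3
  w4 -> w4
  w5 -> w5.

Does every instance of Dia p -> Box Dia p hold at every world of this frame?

Axiom 5 corresponds to the accessibility relation being Euclidean.
Euclidean: yes — any two successors of a common world are R-related.

Yes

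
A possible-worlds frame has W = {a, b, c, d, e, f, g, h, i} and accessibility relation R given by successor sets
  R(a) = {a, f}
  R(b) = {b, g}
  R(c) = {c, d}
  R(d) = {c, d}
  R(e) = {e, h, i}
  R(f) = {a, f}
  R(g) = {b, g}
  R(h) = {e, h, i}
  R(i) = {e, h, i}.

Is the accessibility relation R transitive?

Yes

Transitive: yes — every two-step R-path is closed by a direct edge.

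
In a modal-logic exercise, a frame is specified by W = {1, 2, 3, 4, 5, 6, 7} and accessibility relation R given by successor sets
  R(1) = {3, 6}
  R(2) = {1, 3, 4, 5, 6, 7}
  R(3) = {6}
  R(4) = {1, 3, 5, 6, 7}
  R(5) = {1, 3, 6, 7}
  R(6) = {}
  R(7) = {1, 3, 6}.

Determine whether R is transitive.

Transitive: yes — every two-step R-path is closed by a direct edge.

Yes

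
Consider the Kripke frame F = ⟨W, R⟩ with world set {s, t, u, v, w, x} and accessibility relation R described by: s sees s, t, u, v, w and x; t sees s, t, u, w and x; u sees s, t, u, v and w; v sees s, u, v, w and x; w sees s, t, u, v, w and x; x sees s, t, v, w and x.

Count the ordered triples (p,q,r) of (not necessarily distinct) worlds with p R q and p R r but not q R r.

Enumerating: (s,t,v), (s,u,x), (s,v,t), (s,x,u), (t,u,x), (t,x,u), (u,t,v), (u,v,t), (v,u,x), (v,x,u), (w,t,v), (w,u,x), (w,v,t), (w,x,u), (x,t,v), (x,v,t).

16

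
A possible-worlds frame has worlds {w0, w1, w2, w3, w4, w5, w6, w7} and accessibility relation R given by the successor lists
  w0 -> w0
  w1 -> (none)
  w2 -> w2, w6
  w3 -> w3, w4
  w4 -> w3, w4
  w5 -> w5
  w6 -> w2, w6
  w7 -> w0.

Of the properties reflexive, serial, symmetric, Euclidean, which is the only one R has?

Euclidean

Reflexive: no — w1 is not related to itself.
Serial: no — w1 has no R-successor.
Symmetric: no — w7 R w0 but not w0 R w7.
Euclidean: yes — any two successors of a common world are R-related.
Only Euclidean holds.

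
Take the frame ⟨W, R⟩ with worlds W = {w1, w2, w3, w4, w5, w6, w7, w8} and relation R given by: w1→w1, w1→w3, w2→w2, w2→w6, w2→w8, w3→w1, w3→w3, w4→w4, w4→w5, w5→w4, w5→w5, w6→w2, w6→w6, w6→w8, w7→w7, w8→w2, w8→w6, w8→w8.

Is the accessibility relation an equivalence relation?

Reflexive: yes — every world is R-related to itself.
Symmetric: yes — every pair in R has its reverse in R.
Transitive: yes — every two-step R-path is closed by a direct edge.
So R is an equivalence relation.

Yes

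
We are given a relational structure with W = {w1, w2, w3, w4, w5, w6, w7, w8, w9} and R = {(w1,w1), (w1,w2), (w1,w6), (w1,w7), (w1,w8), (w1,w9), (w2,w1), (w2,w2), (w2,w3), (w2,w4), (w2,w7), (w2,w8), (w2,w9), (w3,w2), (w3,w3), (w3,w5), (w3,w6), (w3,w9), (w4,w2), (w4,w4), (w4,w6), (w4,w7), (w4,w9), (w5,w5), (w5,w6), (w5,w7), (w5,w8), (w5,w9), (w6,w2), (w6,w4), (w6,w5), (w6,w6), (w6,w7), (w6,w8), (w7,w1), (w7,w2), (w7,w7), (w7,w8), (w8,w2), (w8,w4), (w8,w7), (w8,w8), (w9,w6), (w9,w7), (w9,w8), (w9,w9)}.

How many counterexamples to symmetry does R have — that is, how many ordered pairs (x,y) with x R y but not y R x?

19

Enumerating: (w1,w6), (w1,w8), (w1,w9), (w2,w9), (w3,w5), (w3,w6), (w3,w9), (w4,w7), (w4,w9), (w5,w7), (w5,w8), (w5,w9), … and 7 more.
Total: 19.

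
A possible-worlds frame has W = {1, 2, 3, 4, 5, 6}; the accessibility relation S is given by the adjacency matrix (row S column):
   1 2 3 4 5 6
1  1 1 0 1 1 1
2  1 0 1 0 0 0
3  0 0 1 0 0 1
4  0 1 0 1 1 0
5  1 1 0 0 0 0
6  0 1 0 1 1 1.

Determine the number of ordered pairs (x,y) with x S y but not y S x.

10

Enumerating: (1,4), (1,6), (2,3), (3,6), (4,2), (4,5), (5,2), (6,2), (6,4), (6,5).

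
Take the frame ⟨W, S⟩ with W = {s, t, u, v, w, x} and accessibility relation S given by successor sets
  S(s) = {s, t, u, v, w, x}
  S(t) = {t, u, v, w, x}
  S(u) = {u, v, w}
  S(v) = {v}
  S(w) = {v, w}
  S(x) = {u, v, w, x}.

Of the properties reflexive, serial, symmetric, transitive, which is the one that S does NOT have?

symmetric

Reflexive: yes — every world is S-related to itself.
Serial: yes — every world has a successor (e.g. s S s).
Symmetric: no — s S t but not t S s.
Transitive: yes — every two-step S-path is closed by a direct edge.
Only symmetric fails.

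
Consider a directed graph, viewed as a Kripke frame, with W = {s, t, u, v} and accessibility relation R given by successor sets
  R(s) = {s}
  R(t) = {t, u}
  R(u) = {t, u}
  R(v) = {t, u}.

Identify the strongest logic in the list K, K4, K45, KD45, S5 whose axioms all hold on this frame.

Transitive (axiom 4): yes — every two-step R-path is closed by a direct edge.
Euclidean (axiom 5): yes — any two successors of a common world are R-related.
Serial (axiom D): yes — every world has a successor (e.g. s R s).
Reflexive (axiom T): no — v is not related to itself.
So F validates K, K4, K45, KD45; S5 would additionally require R to be reflexive. The strongest is KD45.

KD45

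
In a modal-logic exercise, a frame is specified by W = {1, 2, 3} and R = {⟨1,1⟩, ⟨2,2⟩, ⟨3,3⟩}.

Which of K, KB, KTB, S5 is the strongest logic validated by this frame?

Symmetric (axiom B): yes — every pair in R has its reverse in R.
Reflexive (axiom T): yes — every world is R-related to itself.
Euclidean (axiom 5): yes — any two successors of a common world are R-related.
So F validates K, KB, KTB, S5. The strongest is S5.

S5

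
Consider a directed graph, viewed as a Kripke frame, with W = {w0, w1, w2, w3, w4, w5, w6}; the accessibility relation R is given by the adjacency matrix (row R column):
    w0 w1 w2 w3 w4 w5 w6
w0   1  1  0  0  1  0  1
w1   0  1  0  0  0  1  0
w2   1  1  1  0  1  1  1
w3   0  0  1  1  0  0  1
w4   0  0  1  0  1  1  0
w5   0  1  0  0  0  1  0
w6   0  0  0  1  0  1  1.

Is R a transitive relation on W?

Transitive: no — w0 R w1 and w1 R w5, but not w0 R w5.

No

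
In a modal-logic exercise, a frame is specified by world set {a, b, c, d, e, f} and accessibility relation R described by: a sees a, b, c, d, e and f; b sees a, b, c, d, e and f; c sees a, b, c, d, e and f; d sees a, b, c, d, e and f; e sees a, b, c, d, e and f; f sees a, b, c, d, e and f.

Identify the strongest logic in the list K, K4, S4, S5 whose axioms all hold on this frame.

Transitive (axiom 4): yes — every two-step R-path is closed by a direct edge.
Reflexive (axiom T): yes — every world is R-related to itself.
Euclidean (axiom 5): yes — any two successors of a common world are R-related.
So F validates K, K4, S4, S5. The strongest is S5.

S5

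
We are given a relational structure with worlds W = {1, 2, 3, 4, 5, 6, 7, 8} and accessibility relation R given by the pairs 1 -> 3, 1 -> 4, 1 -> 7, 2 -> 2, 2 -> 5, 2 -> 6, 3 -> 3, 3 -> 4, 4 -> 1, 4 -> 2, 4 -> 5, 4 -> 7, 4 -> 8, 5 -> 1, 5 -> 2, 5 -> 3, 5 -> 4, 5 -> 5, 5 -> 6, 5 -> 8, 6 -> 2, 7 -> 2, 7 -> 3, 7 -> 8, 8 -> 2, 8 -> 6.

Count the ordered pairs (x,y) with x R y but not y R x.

15

Enumerating: (1,3), (1,7), (3,4), (4,2), (4,7), (4,8), (5,1), (5,3), (5,6), (5,8), (7,2), (7,3), (7,8), (8,2), (8,6).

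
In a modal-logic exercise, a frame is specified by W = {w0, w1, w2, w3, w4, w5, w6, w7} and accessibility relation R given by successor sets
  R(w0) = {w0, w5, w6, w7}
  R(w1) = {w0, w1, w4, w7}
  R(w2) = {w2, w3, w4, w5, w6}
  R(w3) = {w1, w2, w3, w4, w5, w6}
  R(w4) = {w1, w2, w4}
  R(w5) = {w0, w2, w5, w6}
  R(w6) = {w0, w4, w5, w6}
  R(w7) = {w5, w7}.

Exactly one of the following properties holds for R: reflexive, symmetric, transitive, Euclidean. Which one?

Reflexive: yes — every world is R-related to itself.
Symmetric: no — w0 R w7 but not w7 R w0.
Transitive: no — w0 R w5 and w5 R w2, but not w0 R w2.
Euclidean: no — w0 R w5 and w0 R w7, but not w5 R w7.
Only reflexive holds.

reflexive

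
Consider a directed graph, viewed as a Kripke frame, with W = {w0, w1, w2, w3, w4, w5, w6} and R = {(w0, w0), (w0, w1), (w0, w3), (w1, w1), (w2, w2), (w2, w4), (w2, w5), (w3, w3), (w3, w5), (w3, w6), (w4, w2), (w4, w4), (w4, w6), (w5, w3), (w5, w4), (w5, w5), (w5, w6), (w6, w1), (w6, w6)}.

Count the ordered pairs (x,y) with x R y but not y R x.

8

Enumerating: (w0,w1), (w0,w3), (w2,w5), (w3,w6), (w4,w6), (w5,w4), (w5,w6), (w6,w1).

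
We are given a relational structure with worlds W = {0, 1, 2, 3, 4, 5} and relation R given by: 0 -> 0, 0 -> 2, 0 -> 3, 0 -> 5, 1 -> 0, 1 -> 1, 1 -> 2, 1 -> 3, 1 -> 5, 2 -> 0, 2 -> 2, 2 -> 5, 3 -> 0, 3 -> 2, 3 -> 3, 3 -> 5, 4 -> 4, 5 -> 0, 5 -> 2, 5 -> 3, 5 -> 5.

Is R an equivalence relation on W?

Reflexive: yes — every world is R-related to itself.
Symmetric: no — 1 R 0 but not 0 R 1.
Transitive: no — 2 R 0 and 0 R 3, but not 2 R 3.
So R is not an equivalence relation.

No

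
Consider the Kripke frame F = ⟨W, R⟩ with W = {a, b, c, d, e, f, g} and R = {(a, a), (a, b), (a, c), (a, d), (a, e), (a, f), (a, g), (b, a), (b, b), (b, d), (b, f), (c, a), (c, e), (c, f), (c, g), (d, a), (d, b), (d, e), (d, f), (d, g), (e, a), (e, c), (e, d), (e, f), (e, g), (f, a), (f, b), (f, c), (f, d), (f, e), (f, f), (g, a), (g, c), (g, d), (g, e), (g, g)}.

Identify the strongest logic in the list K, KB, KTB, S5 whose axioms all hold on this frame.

KB

Symmetric (axiom B): yes — every pair in R has its reverse in R.
Reflexive (axiom T): no — c is not related to itself.
Euclidean (axiom 5): no — a R b and a R c, but not b R c.
So F validates K, KB; KTB would additionally require R to be reflexive. The strongest is KB.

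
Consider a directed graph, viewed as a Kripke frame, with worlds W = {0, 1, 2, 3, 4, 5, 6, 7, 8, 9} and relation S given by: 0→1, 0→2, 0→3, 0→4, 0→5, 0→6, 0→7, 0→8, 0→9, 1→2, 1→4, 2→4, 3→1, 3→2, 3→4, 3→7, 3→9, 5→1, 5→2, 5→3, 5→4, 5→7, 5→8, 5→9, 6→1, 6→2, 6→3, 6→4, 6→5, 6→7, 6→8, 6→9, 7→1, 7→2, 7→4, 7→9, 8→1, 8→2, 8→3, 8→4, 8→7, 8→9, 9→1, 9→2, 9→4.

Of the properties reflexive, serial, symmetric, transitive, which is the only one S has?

transitive

Reflexive: no — 0 is not related to itself.
Serial: no — 4 has no S-successor.
Symmetric: no — 0 S 1 but not 1 S 0.
Transitive: yes — every two-step S-path is closed by a direct edge.
Only transitive holds.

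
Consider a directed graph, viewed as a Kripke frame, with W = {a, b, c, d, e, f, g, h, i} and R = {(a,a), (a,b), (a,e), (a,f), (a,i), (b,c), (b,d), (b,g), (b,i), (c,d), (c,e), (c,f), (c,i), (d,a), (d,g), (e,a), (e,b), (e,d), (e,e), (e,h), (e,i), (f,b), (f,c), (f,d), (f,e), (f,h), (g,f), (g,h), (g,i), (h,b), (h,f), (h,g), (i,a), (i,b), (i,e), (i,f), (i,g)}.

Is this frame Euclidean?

Euclidean: no — a R b and a R e, but not b R e.

No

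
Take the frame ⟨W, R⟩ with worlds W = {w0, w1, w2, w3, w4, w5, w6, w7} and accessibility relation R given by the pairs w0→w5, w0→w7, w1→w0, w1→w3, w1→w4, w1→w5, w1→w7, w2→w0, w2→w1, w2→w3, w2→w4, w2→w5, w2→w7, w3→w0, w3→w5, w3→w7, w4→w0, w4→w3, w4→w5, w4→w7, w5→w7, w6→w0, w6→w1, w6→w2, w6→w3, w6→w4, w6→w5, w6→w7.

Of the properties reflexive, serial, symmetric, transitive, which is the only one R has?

Reflexive: no — w0 is not related to itself.
Serial: no — w7 has no R-successor.
Symmetric: no — w0 R w5 but not w5 R w0.
Transitive: yes — every two-step R-path is closed by a direct edge.
Only transitive holds.

transitive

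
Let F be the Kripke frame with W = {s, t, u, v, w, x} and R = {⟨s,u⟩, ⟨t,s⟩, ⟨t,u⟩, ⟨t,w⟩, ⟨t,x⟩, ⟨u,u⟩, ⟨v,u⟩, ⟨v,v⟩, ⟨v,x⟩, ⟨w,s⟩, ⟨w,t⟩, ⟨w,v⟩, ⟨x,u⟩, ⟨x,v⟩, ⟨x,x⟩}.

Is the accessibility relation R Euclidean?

Euclidean: no — t R s and t R w, but not s R w.

No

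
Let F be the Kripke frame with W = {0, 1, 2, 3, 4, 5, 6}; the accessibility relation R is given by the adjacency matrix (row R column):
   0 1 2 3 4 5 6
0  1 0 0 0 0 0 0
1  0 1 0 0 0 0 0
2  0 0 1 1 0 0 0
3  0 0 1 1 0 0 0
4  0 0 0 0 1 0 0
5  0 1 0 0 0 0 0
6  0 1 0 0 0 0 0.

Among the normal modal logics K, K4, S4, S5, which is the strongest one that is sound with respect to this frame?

K4

Transitive (axiom 4): yes — every two-step R-path is closed by a direct edge.
Reflexive (axiom T): no — 5 is not related to itself.
Euclidean (axiom 5): yes — any two successors of a common world are R-related.
So F validates K, K4; S4 would additionally require R to be reflexive. The strongest is K4.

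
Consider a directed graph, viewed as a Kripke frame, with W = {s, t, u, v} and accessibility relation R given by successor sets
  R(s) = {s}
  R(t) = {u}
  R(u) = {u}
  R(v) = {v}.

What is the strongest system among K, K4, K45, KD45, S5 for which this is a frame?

Transitive (axiom 4): yes — every two-step R-path is closed by a direct edge.
Euclidean (axiom 5): yes — any two successors of a common world are R-related.
Serial (axiom D): yes — every world has a successor (e.g. s R s).
Reflexive (axiom T): no — t is not related to itself.
So F validates K, K4, K45, KD45; S5 would additionally require R to be reflexive. The strongest is KD45.

KD45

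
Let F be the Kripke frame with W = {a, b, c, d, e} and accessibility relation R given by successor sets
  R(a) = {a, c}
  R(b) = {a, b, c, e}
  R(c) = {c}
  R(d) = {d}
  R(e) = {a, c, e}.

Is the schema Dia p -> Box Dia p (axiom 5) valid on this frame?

The schema 5 characterises exactly the Euclidean frames.
Euclidean: no — b R a and b R e, but not a R e.

No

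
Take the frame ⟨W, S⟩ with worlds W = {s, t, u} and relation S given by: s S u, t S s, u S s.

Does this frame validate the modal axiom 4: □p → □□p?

By correspondence theory, 4 is valid on a frame iff S is transitive.
Transitive: no — t S s and s S u, but not t S u.

No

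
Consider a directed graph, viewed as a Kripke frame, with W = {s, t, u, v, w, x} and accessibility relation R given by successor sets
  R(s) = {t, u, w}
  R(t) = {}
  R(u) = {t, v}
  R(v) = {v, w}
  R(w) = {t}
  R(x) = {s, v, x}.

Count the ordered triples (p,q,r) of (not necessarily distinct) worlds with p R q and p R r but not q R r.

Enumerating: (s,t,t), (s,t,u), (s,t,w), (s,u,u), (s,u,w), (s,w,u), (s,w,w), (u,t,t), (u,t,v), (u,v,t), (v,w,v), (v,w,w), (w,t,t), (x,s,s), (x,s,v), (x,s,x), (x,v,s), (x,v,x).

18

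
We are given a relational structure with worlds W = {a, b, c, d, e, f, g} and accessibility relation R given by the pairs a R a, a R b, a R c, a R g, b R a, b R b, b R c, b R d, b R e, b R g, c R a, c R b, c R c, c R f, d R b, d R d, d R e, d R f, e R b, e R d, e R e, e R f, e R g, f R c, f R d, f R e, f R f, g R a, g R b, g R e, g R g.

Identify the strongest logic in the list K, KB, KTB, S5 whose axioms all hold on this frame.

Symmetric (axiom B): yes — every pair in R has its reverse in R.
Reflexive (axiom T): yes — every world is R-related to itself.
Euclidean (axiom 5): no — a R c and a R g, but not c R g.
So F validates K, KB, KTB; S5 would additionally require R to be Euclidean. The strongest is KTB.

KTB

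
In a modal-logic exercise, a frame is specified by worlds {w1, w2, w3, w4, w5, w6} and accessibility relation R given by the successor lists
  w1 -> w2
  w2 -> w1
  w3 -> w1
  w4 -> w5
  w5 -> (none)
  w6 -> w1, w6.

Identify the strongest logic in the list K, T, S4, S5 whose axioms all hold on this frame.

K

Reflexive (axiom T): no — w1 is not related to itself.
Transitive (axiom 4): no — w3 R w1 and w1 R w2, but not w3 R w2.
Euclidean (axiom 5): no — w1 R w2 and w1 R w2, but not w2 R w2.
So F validates K; T would additionally require R to be reflexive. The strongest is K.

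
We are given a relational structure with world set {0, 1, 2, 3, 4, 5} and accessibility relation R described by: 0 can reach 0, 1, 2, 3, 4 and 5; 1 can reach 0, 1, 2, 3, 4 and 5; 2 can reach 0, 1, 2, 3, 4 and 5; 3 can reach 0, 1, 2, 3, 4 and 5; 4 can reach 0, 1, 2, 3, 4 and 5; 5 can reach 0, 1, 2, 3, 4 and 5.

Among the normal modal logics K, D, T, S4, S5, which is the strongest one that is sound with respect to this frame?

Serial (axiom D): yes — every world has a successor (e.g. 0 R 0).
Reflexive (axiom T): yes — every world is R-related to itself.
Transitive (axiom 4): yes — every two-step R-path is closed by a direct edge.
Euclidean (axiom 5): yes — any two successors of a common world are R-related.
So F validates K, D, T, S4, S5. The strongest is S5.

S5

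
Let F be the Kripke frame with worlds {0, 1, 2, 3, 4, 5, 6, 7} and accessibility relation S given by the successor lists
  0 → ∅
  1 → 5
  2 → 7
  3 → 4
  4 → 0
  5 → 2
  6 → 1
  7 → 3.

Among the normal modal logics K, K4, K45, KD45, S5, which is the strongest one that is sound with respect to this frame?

Transitive (axiom 4): no — 1 S 5 and 5 S 2, but not 1 S 2.
Euclidean (axiom 5): no — 1 S 5 and 1 S 5, but not 5 S 5.
Serial (axiom D): no — 0 has no S-successor.
Reflexive (axiom T): no — 0 is not related to itself.
So F validates K; K4 would additionally require S to be transitive. The strongest is K.

K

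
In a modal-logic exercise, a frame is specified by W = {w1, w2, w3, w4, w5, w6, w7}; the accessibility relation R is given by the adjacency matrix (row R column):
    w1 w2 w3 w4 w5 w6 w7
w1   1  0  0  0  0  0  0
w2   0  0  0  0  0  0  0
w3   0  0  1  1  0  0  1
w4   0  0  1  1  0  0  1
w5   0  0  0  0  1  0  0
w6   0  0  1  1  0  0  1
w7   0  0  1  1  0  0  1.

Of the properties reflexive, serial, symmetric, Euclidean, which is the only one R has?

Euclidean

Reflexive: no — w2 is not related to itself.
Serial: no — w2 has no R-successor.
Symmetric: no — w6 R w3 but not w3 R w6.
Euclidean: yes — any two successors of a common world are R-related.
Only Euclidean holds.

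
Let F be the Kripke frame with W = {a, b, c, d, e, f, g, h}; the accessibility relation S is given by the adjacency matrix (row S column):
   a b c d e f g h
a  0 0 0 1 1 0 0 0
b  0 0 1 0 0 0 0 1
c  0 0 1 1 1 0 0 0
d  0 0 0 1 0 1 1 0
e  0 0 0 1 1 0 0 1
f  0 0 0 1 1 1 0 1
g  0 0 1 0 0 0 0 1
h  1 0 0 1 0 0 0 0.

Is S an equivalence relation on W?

Reflexive: no — a is not related to itself.
Symmetric: no — a S d but not d S a.
Transitive: no — a S d and d S f, but not a S f.
So S is not an equivalence relation.

No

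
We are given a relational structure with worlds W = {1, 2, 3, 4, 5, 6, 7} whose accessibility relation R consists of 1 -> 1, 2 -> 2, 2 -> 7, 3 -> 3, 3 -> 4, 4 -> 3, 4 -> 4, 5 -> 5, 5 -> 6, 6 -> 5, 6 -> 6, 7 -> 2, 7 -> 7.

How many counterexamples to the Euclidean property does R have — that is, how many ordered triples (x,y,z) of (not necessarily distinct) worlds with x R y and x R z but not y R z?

0

R is Euclidean; there are no such tuples.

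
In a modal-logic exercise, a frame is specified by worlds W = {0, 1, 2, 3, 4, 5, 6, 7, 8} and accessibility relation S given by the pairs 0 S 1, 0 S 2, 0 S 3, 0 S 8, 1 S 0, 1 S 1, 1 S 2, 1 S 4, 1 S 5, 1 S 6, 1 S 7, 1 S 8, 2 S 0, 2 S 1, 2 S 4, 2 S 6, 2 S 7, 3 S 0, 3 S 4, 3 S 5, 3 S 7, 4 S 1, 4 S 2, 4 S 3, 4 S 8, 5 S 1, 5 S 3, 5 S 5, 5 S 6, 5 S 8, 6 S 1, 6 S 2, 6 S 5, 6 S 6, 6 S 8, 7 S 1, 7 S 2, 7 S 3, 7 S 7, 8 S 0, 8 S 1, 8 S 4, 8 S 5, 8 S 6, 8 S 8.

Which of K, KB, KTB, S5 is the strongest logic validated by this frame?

KB

Symmetric (axiom B): yes — every pair in S has its reverse in S.
Reflexive (axiom T): no — 0 is not related to itself.
Euclidean (axiom 5): no — 0 S 1 and 0 S 3, but not 1 S 3.
So F validates K, KB; KTB would additionally require S to be reflexive. The strongest is KB.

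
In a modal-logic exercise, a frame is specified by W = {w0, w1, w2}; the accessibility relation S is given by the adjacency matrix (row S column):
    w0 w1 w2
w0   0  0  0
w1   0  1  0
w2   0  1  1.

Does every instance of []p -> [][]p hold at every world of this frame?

Axiom 4 corresponds to the accessibility relation being transitive.
Transitive: yes — every two-step S-path is closed by a direct edge.

Yes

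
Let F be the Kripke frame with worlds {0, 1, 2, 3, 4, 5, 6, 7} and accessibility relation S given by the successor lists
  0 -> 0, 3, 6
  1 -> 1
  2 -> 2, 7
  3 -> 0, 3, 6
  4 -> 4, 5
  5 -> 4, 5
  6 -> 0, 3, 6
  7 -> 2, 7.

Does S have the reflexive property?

Yes

Reflexive: yes — every world is S-related to itself.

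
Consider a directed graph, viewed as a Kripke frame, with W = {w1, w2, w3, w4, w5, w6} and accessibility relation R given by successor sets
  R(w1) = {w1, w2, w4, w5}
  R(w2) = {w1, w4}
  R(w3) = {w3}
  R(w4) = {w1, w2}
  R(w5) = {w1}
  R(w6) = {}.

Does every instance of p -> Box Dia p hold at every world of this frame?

Axiom B corresponds to the accessibility relation being symmetric.
Symmetric: yes — every pair in R has its reverse in R.

Yes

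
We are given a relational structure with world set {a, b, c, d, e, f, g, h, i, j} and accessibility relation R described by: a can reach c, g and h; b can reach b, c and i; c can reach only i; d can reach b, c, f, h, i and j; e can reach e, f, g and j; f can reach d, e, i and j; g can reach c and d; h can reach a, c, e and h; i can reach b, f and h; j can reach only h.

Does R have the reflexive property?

No

Reflexive: no — a is not related to itself.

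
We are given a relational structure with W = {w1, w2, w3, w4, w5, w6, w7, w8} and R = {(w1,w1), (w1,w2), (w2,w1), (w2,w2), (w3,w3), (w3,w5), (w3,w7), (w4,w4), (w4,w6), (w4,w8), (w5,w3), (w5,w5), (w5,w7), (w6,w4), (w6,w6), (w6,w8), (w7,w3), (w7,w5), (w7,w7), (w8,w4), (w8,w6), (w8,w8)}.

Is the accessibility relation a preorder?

Reflexive: yes — every world is R-related to itself.
Transitive: yes — every two-step R-path is closed by a direct edge.
So R is a preorder.

Yes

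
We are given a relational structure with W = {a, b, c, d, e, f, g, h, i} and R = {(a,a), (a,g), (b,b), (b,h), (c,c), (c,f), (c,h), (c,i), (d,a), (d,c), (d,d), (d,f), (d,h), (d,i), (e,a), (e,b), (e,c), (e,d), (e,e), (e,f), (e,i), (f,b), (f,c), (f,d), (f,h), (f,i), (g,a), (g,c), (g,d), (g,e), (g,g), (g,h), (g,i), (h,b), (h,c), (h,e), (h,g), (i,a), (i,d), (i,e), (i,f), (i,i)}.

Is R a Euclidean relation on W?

Euclidean: no — c R h and c R f, but not h R f.

No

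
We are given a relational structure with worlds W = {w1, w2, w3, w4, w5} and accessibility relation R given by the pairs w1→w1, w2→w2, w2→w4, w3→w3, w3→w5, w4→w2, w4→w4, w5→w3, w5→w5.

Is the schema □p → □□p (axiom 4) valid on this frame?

Yes

Axiom 4 corresponds to the accessibility relation being transitive.
Transitive: yes — every two-step R-path is closed by a direct edge.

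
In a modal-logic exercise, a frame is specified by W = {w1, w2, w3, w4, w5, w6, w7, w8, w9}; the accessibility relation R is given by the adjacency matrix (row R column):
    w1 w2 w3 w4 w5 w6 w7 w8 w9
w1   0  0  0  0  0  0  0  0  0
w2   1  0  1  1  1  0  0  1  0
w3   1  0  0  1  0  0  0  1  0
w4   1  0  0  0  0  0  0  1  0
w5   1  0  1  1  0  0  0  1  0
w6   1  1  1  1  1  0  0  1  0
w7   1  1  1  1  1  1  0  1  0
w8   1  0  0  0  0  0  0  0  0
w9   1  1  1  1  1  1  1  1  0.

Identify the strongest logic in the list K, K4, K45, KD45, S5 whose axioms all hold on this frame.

Transitive (axiom 4): yes — every two-step R-path is closed by a direct edge.
Euclidean (axiom 5): no — w2 R w1 and w2 R w3, but not w1 R w3.
Serial (axiom D): no — w1 has no R-successor.
Reflexive (axiom T): no — w1 is not related to itself.
So F validates K, K4; K45 would additionally require R to be Euclidean. The strongest is K4.

K4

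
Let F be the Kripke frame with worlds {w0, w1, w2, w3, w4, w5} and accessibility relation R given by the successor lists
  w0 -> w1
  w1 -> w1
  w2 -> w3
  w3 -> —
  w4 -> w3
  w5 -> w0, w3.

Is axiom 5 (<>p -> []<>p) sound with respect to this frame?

No

By correspondence theory, 5 is valid on a frame iff R is Euclidean.
Euclidean: no — w5 R w0 and w5 R w3, but not w0 R w3.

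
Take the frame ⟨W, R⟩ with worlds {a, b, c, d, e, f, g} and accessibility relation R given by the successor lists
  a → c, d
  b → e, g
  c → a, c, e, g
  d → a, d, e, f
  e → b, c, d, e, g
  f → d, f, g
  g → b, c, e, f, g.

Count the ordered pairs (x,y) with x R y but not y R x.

0

R is symmetric; there are no such tuples.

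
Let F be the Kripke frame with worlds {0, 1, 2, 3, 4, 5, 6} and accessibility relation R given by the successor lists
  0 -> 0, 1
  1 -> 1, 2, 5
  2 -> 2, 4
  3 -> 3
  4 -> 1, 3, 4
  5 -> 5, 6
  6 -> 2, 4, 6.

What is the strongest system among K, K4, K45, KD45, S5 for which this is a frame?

Transitive (axiom 4): no — 0 R 1 and 1 R 2, but not 0 R 2.
Euclidean (axiom 5): no — 1 R 2 and 1 R 5, but not 2 R 5.
Serial (axiom D): yes — every world has a successor (e.g. 0 R 0).
Reflexive (axiom T): yes — every world is R-related to itself.
So F validates K; K4 would additionally require R to be transitive. The strongest is K.

K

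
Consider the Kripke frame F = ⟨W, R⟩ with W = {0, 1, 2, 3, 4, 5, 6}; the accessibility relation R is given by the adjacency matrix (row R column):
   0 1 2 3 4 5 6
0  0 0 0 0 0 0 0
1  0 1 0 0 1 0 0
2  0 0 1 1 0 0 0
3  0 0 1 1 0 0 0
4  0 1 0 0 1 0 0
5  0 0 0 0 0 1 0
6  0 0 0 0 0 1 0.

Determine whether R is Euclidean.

Yes

Euclidean: yes — any two successors of a common world are R-related.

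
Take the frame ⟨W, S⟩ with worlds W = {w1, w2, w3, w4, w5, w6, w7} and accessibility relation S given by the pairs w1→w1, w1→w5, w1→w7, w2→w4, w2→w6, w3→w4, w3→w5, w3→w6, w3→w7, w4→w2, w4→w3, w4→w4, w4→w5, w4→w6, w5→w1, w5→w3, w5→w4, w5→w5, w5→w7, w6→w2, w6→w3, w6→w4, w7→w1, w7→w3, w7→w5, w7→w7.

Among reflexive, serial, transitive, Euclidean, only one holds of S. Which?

Reflexive: no — w2 is not related to itself.
Serial: yes — every world has a successor (e.g. w1 S w1).
Transitive: no — w1 S w5 and w5 S w3, but not w1 S w3.
Euclidean: no — w3 S w4 and w3 S w7, but not w4 S w7.
Only serial holds.

serial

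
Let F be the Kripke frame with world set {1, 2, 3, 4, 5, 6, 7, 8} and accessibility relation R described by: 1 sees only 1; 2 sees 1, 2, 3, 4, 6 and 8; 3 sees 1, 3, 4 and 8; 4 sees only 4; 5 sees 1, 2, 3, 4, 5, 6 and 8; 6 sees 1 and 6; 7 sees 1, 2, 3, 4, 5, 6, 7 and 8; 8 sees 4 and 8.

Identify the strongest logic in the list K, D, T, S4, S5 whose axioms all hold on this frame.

Serial (axiom D): yes — every world has a successor (e.g. 1 R 1).
Reflexive (axiom T): yes — every world is R-related to itself.
Transitive (axiom 4): yes — every two-step R-path is closed by a direct edge.
Euclidean (axiom 5): no — 2 R 1 and 2 R 3, but not 1 R 3.
So F validates K, D, T, S4; S5 would additionally require R to be Euclidean. The strongest is S4.

S4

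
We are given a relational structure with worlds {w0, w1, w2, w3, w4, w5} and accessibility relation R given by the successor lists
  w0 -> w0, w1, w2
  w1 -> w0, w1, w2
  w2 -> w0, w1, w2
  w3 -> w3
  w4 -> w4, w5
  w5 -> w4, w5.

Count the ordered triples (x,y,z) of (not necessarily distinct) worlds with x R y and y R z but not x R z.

0

R is transitive; there are no such tuples.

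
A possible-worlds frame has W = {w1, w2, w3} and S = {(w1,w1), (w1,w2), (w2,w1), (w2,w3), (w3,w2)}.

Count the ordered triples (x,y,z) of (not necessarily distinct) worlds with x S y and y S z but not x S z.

Enumerating: (w1,w2,w3), (w2,w1,w2), (w2,w3,w2), (w3,w2,w1), (w3,w2,w3).

5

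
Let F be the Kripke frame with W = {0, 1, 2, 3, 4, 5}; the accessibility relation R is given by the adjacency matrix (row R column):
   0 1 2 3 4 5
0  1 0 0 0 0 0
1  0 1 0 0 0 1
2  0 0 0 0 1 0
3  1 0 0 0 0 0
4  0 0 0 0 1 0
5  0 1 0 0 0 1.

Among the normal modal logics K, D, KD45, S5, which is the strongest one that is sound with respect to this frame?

KD45

Serial (axiom D): yes — every world has a successor (e.g. 0 R 0).
Euclidean (axiom 5): yes — any two successors of a common world are R-related.
Transitive (axiom 4): yes — every two-step R-path is closed by a direct edge.
Reflexive (axiom T): no — 2 is not related to itself.
So F validates K, D, KD45; S5 would additionally require R to be reflexive. The strongest is KD45.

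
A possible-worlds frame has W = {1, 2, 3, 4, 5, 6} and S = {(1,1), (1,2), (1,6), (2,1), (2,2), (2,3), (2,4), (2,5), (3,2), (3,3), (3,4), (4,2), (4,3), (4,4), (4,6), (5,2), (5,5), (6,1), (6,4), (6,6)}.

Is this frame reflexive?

Yes

Reflexive: yes — every world is S-related to itself.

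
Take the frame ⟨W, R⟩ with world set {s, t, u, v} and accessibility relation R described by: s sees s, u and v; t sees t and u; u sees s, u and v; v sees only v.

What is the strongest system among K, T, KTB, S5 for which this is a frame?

T

Reflexive (axiom T): yes — every world is R-related to itself.
Symmetric (axiom B): no — s R v but not v R s.
Euclidean (axiom 5): no — s R v and s R u, but not v R u.
So F validates K, T; KTB would additionally require R to be symmetric. The strongest is T.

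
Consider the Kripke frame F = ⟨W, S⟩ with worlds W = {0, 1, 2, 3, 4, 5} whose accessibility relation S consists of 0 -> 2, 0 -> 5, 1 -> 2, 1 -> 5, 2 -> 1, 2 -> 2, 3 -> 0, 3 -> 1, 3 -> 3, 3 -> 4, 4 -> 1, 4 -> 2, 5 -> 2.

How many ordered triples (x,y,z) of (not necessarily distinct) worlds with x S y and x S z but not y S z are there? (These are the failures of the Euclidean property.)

Enumerating: (0,2,5), (0,5,5), (1,2,5), (1,5,5), (2,1,1), (3,0,0), (3,0,1), (3,0,3), (3,0,4), (3,1,0), (3,1,1), (3,1,3), (3,1,4), (3,4,0), (3,4,3), (3,4,4), (4,1,1).

17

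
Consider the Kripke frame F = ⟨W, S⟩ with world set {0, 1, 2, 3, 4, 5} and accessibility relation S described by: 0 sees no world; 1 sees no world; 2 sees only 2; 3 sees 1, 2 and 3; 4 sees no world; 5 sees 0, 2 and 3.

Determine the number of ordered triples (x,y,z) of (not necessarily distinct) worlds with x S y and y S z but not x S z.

1

Enumerating: (5,3,1).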